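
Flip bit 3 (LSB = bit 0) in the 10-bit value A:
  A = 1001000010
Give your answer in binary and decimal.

Mask = 1 << 3 = 0000001000
Bit 3 of A is 0; XOR with the mask flips it to 1.
  1001000010
^ 0000001000
------------
  1001001010

Answer: 1001001010 (586)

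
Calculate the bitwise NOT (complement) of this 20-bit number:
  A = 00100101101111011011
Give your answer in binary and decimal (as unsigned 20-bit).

Flip each bit (0->1, 1->0):
  00100101101111011011
  11011010010000100100

Answer: 11011010010000100100 (893988)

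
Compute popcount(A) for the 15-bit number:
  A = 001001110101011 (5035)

001001110101011
1-bits at positions (from bit 0 = LSB): 0, 1, 3, 5, 7, 8, 9, 12
Count = 8

Answer: 8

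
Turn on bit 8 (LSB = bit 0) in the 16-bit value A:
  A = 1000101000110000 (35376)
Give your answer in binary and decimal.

Mask = 1 << 8 = 0000000100000000
Bit 8 of A is 0, so OR-ing with the mask flips it to 1.
  1000101000110000
| 0000000100000000
------------------
  1000101100110000

Answer: 1000101100110000 (35632)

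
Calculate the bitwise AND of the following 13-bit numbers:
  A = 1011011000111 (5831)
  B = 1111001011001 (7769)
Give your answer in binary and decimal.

Apply & to each column (1 only where both bits are 1):
  1011011000111
& 1111001011001
---------------
  1011001000001

Answer: 1011001000001 (5697)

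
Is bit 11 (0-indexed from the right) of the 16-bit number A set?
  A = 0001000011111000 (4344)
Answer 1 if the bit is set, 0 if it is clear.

Bit 11 is the 12th from the right.
  0001000011111000
      ^
That bit is 0.

Answer: 0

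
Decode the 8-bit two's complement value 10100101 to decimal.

MSB is 1, so the value is negative. Find the magnitude:
1. Invert bits:  01011010
2. Add 1:        01011011  = 91
3. Apply sign:   -91

Answer: -91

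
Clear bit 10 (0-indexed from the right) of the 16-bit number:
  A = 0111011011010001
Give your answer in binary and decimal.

Mask = ~(1 << 10) = 1111101111111111
Bit 10 of A is 1, so AND-ing with the mask clears it to 0.
  0111011011010001
& 1111101111111111
------------------
  0111001011010001

Answer: 0111001011010001 (29393)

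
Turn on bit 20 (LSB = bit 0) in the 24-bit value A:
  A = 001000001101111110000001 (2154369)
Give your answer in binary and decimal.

Mask = 1 << 20 = 000100000000000000000000
Bit 20 of A is 0, so OR-ing with the mask flips it to 1.
  001000001101111110000001
| 000100000000000000000000
--------------------------
  001100001101111110000001

Answer: 001100001101111110000001 (3202945)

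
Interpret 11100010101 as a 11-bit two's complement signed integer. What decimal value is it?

MSB is 1, so the value is negative. Find the magnitude:
1. Invert bits:  00011101010
2. Add 1:        00011101011  = 235
3. Apply sign:   -235

Answer: -235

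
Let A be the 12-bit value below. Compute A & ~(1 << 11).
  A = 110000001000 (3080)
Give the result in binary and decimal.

Mask = ~(1 << 11) = 011111111111
Bit 11 of A is 1, so AND-ing with the mask clears it to 0.
  110000001000
& 011111111111
--------------
  010000001000

Answer: 010000001000 (1032)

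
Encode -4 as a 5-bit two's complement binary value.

1. Binary of +4:  00100
2. Invert bits:     11011
3. Add 1:           11100

Answer: 11100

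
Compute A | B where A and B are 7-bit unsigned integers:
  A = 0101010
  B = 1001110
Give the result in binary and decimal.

Apply | to each column (1 where either bit is 1):
  0101010
| 1001110
---------
  1101110

Answer: 1101110 (110)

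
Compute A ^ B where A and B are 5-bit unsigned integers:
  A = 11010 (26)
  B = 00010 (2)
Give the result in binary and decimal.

Apply ^ to each column (1 where bits differ):
  11010
^ 00010
-------
  11000

Answer: 11000 (24)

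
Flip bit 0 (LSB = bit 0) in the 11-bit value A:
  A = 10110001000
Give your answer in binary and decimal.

Mask = 1 << 0 = 00000000001
Bit 0 of A is 0; XOR with the mask flips it to 1.
  10110001000
^ 00000000001
-------------
  10110001001

Answer: 10110001001 (1417)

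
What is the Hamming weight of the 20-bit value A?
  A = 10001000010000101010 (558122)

10001000010000101010
1-bits at positions (from bit 0 = LSB): 1, 3, 5, 10, 15, 19
Count = 6

Answer: 6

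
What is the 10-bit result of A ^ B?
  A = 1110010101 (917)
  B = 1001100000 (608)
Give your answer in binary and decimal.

Apply ^ to each column (1 where bits differ):
  1110010101
^ 1001100000
------------
  0111110101

Answer: 0111110101 (501)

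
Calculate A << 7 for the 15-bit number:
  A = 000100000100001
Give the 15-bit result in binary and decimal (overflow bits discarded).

Shift left by 7: drop the top 7 bit(s), append 7 zero(s) on the right.
  000100000100001  ->  discard [0001000], keep [00100001], append 0000000
= 001000010000000

Answer: 001000010000000 (4224)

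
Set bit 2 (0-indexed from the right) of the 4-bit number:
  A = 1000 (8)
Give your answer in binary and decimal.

Mask = 1 << 2 = 0100
Bit 2 of A is 0, so OR-ing with the mask flips it to 1.
  1000
| 0100
------
  1100

Answer: 1100 (12)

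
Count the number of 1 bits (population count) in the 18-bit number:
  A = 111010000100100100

111010000100100100
1-bits at positions (from bit 0 = LSB): 2, 5, 8, 13, 15, 16, 17
Count = 7

Answer: 7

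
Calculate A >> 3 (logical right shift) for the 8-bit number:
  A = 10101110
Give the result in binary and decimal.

Logical shift right by 3: drop the bottom 3 bit(s), prepend 3 zero(s) on the left.
  10101110  ->  keep [10101], discard [110], prepend 000
= 00010101

Answer: 00010101 (21)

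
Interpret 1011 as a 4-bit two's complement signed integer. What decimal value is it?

MSB is 1, so the value is negative. Find the magnitude:
1. Invert bits:  0100
2. Add 1:        0101  = 5
3. Apply sign:   -5

Answer: -5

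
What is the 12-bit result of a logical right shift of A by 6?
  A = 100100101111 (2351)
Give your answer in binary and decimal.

Logical shift right by 6: drop the bottom 6 bit(s), prepend 6 zero(s) on the left.
  100100101111  ->  keep [100100], discard [101111], prepend 000000
= 000000100100

Answer: 000000100100 (36)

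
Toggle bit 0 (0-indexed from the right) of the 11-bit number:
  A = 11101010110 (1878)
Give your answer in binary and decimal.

Mask = 1 << 0 = 00000000001
Bit 0 of A is 0; XOR with the mask flips it to 1.
  11101010110
^ 00000000001
-------------
  11101010111

Answer: 11101010111 (1879)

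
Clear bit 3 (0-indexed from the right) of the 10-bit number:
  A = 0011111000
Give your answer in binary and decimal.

Mask = ~(1 << 3) = 1111110111
Bit 3 of A is 1, so AND-ing with the mask clears it to 0.
  0011111000
& 1111110111
------------
  0011110000

Answer: 0011110000 (240)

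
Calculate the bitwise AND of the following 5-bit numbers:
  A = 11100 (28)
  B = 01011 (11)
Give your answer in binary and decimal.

Apply & to each column (1 only where both bits are 1):
  11100
& 01011
-------
  01000

Answer: 01000 (8)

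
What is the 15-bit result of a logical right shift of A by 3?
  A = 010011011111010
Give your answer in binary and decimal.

Logical shift right by 3: drop the bottom 3 bit(s), prepend 3 zero(s) on the left.
  010011011111010  ->  keep [010011011111], discard [010], prepend 000
= 000010011011111

Answer: 000010011011111 (1247)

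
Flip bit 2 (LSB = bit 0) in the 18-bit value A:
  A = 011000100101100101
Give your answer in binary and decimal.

Mask = 1 << 2 = 000000000000000100
Bit 2 of A is 1; XOR with the mask flips it to 0.
  011000100101100101
^ 000000000000000100
--------------------
  011000100101100001

Answer: 011000100101100001 (100705)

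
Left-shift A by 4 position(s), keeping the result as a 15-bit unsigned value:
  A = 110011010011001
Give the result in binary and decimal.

Shift left by 4: drop the top 4 bit(s), append 4 zero(s) on the right.
  110011010011001  ->  discard [1100], keep [11010011001], append 0000
= 110100110010000

Answer: 110100110010000 (27024)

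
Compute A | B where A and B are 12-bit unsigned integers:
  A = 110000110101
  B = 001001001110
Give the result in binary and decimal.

Apply | to each column (1 where either bit is 1):
  110000110101
| 001001001110
--------------
  111001111111

Answer: 111001111111 (3711)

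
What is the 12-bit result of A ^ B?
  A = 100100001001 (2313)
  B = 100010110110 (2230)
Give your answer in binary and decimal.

Apply ^ to each column (1 where bits differ):
  100100001001
^ 100010110110
--------------
  000110111111

Answer: 000110111111 (447)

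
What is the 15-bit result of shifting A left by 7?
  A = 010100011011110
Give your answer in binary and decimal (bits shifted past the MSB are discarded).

Shift left by 7: drop the top 7 bit(s), append 7 zero(s) on the right.
  010100011011110  ->  discard [0101000], keep [11011110], append 0000000
= 110111100000000

Answer: 110111100000000 (28416)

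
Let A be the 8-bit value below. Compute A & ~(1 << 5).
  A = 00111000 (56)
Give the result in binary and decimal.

Mask = ~(1 << 5) = 11011111
Bit 5 of A is 1, so AND-ing with the mask clears it to 0.
  00111000
& 11011111
----------
  00011000

Answer: 00011000 (24)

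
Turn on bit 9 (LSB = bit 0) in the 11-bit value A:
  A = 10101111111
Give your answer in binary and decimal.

Mask = 1 << 9 = 01000000000
Bit 9 of A is 0, so OR-ing with the mask flips it to 1.
  10101111111
| 01000000000
-------------
  11101111111

Answer: 11101111111 (1919)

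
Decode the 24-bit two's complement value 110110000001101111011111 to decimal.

MSB is 1, so the value is negative. Find the magnitude:
1. Invert bits:  001001111110010000100000
2. Add 1:        001001111110010000100001  = 2614305
3. Apply sign:   -2614305

Answer: -2614305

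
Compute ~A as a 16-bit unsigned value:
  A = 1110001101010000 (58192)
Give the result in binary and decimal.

Flip each bit (0->1, 1->0):
  1110001101010000
  0001110010101111

Answer: 0001110010101111 (7343)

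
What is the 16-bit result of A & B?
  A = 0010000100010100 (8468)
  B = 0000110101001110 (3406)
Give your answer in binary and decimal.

Apply & to each column (1 only where both bits are 1):
  0010000100010100
& 0000110101001110
------------------
  0000000100000100

Answer: 0000000100000100 (260)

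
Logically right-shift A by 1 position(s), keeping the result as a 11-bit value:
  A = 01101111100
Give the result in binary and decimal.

Logical shift right by 1: drop the bottom 1 bit(s), prepend 1 zero(s) on the left.
  01101111100  ->  keep [0110111110], discard [0], prepend 0
= 00110111110

Answer: 00110111110 (446)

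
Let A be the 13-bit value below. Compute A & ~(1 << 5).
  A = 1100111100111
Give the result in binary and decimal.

Mask = ~(1 << 5) = 1111111011111
Bit 5 of A is 1, so AND-ing with the mask clears it to 0.
  1100111100111
& 1111111011111
---------------
  1100111000111

Answer: 1100111000111 (6599)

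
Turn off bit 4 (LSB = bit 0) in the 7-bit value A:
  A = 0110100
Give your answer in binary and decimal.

Mask = ~(1 << 4) = 1101111
Bit 4 of A is 1, so AND-ing with the mask clears it to 0.
  0110100
& 1101111
---------
  0100100

Answer: 0100100 (36)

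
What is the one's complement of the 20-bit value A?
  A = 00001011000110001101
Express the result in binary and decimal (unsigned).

Flip each bit (0->1, 1->0):
  00001011000110001101
  11110100111001110010

Answer: 11110100111001110010 (1003122)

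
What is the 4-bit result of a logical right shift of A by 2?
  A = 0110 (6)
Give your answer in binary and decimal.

Logical shift right by 2: drop the bottom 2 bit(s), prepend 2 zero(s) on the left.
  0110  ->  keep [01], discard [10], prepend 00
= 0001

Answer: 0001 (1)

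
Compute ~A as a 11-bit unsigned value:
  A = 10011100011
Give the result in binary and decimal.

Flip each bit (0->1, 1->0):
  10011100011
  01100011100

Answer: 01100011100 (796)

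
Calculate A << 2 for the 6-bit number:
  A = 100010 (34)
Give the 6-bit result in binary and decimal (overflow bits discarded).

Shift left by 2: drop the top 2 bit(s), append 2 zero(s) on the right.
  100010  ->  discard [10], keep [0010], append 00
= 001000

Answer: 001000 (8)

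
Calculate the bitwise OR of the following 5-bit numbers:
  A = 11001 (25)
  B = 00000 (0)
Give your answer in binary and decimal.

Apply | to each column (1 where either bit is 1):
  11001
| 00000
-------
  11001

Answer: 11001 (25)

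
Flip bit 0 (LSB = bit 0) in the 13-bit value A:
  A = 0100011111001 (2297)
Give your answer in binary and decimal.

Mask = 1 << 0 = 0000000000001
Bit 0 of A is 1; XOR with the mask flips it to 0.
  0100011111001
^ 0000000000001
---------------
  0100011111000

Answer: 0100011111000 (2296)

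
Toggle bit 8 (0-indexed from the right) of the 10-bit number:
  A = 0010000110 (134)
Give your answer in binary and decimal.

Mask = 1 << 8 = 0100000000
Bit 8 of A is 0; XOR with the mask flips it to 1.
  0010000110
^ 0100000000
------------
  0110000110

Answer: 0110000110 (390)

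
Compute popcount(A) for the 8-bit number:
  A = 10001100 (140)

10001100
1-bits at positions (from bit 0 = LSB): 2, 3, 7
Count = 3

Answer: 3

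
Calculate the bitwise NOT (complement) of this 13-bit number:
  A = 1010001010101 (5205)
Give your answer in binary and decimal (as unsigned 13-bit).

Flip each bit (0->1, 1->0):
  1010001010101
  0101110101010

Answer: 0101110101010 (2986)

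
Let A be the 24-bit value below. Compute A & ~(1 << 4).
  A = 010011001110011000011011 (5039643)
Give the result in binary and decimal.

Mask = ~(1 << 4) = 111111111111111111101111
Bit 4 of A is 1, so AND-ing with the mask clears it to 0.
  010011001110011000011011
& 111111111111111111101111
--------------------------
  010011001110011000001011

Answer: 010011001110011000001011 (5039627)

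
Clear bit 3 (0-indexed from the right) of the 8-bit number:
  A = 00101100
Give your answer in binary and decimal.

Mask = ~(1 << 3) = 11110111
Bit 3 of A is 1, so AND-ing with the mask clears it to 0.
  00101100
& 11110111
----------
  00100100

Answer: 00100100 (36)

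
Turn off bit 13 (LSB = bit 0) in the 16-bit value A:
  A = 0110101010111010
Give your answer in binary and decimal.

Mask = ~(1 << 13) = 1101111111111111
Bit 13 of A is 1, so AND-ing with the mask clears it to 0.
  0110101010111010
& 1101111111111111
------------------
  0100101010111010

Answer: 0100101010111010 (19130)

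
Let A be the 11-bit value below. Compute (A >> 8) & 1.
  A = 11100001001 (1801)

Bit 8 is the 9th from the right.
  11100001001
    ^
That bit is 1.

Answer: 1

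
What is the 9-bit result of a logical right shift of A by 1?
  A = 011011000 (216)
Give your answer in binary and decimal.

Logical shift right by 1: drop the bottom 1 bit(s), prepend 1 zero(s) on the left.
  011011000  ->  keep [01101100], discard [0], prepend 0
= 001101100

Answer: 001101100 (108)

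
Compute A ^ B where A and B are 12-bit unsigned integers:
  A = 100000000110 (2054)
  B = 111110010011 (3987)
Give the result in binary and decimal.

Apply ^ to each column (1 where bits differ):
  100000000110
^ 111110010011
--------------
  011110010101

Answer: 011110010101 (1941)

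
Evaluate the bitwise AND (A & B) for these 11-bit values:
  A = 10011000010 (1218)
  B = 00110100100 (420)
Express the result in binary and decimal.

Apply & to each column (1 only where both bits are 1):
  10011000010
& 00110100100
-------------
  00010000000

Answer: 00010000000 (128)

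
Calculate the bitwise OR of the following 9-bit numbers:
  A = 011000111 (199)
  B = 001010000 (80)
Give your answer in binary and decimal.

Apply | to each column (1 where either bit is 1):
  011000111
| 001010000
-----------
  011010111

Answer: 011010111 (215)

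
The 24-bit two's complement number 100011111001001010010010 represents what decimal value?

MSB is 1, so the value is negative. Find the magnitude:
1. Invert bits:  011100000110110101101101
2. Add 1:        011100000110110101101110  = 7368046
3. Apply sign:   -7368046

Answer: -7368046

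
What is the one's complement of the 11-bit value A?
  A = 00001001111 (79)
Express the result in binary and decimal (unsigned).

Flip each bit (0->1, 1->0):
  00001001111
  11110110000

Answer: 11110110000 (1968)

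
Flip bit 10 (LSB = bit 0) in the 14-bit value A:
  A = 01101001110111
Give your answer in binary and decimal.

Mask = 1 << 10 = 00010000000000
Bit 10 of A is 0; XOR with the mask flips it to 1.
  01101001110111
^ 00010000000000
----------------
  01111001110111

Answer: 01111001110111 (7799)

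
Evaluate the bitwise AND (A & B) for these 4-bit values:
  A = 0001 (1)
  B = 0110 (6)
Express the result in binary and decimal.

Apply & to each column (1 only where both bits are 1):
  0001
& 0110
------
  0000

Answer: 0000 (0)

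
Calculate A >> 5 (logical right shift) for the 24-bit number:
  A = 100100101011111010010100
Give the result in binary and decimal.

Logical shift right by 5: drop the bottom 5 bit(s), prepend 5 zero(s) on the left.
  100100101011111010010100  ->  keep [1001001010111110100], discard [10100], prepend 00000
= 000001001001010111110100

Answer: 000001001001010111110100 (300532)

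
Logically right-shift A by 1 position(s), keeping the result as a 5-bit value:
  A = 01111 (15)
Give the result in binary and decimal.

Logical shift right by 1: drop the bottom 1 bit(s), prepend 1 zero(s) on the left.
  01111  ->  keep [0111], discard [1], prepend 0
= 00111

Answer: 00111 (7)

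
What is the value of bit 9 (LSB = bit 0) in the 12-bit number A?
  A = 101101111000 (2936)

Bit 9 is the 10th from the right.
  101101111000
    ^
That bit is 1.

Answer: 1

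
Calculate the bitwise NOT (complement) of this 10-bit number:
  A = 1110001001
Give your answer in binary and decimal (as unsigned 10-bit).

Flip each bit (0->1, 1->0):
  1110001001
  0001110110

Answer: 0001110110 (118)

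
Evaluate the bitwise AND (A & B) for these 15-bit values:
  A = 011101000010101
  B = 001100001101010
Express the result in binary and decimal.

Apply & to each column (1 only where both bits are 1):
  011101000010101
& 001100001101010
-----------------
  001100000000000

Answer: 001100000000000 (6144)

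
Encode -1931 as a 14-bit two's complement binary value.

1. Binary of +1931:  00011110001011
2. Invert bits:     11100001110100
3. Add 1:           11100001110101

Answer: 11100001110101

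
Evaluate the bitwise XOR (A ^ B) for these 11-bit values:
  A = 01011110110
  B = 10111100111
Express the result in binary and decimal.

Apply ^ to each column (1 where bits differ):
  01011110110
^ 10111100111
-------------
  11100010001

Answer: 11100010001 (1809)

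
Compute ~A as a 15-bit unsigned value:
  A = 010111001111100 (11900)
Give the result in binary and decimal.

Flip each bit (0->1, 1->0):
  010111001111100
  101000110000011

Answer: 101000110000011 (20867)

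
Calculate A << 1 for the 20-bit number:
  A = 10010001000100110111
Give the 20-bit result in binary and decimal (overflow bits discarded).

Shift left by 1: drop the top 1 bit(s), append 1 zero(s) on the right.
  10010001000100110111  ->  discard [1], keep [0010001000100110111], append 0
= 00100010001001101110

Answer: 00100010001001101110 (139886)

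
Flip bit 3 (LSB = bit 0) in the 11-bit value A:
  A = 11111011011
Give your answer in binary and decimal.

Mask = 1 << 3 = 00000001000
Bit 3 of A is 1; XOR with the mask flips it to 0.
  11111011011
^ 00000001000
-------------
  11111010011

Answer: 11111010011 (2003)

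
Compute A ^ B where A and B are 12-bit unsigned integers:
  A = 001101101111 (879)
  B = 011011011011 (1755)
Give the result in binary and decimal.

Apply ^ to each column (1 where bits differ):
  001101101111
^ 011011011011
--------------
  010110110100

Answer: 010110110100 (1460)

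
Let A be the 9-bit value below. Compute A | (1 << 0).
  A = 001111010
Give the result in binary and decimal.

Mask = 1 << 0 = 000000001
Bit 0 of A is 0, so OR-ing with the mask flips it to 1.
  001111010
| 000000001
-----------
  001111011

Answer: 001111011 (123)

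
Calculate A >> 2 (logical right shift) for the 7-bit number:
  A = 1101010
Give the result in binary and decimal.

Logical shift right by 2: drop the bottom 2 bit(s), prepend 2 zero(s) on the left.
  1101010  ->  keep [11010], discard [10], prepend 00
= 0011010

Answer: 0011010 (26)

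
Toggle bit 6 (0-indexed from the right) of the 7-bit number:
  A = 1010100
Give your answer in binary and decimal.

Mask = 1 << 6 = 1000000
Bit 6 of A is 1; XOR with the mask flips it to 0.
  1010100
^ 1000000
---------
  0010100

Answer: 0010100 (20)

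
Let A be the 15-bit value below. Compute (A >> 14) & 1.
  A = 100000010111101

Bit 14 is the 15th from the right.
  100000010111101
  ^
That bit is 1.

Answer: 1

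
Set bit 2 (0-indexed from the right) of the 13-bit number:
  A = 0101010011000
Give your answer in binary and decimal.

Mask = 1 << 2 = 0000000000100
Bit 2 of A is 0, so OR-ing with the mask flips it to 1.
  0101010011000
| 0000000000100
---------------
  0101010011100

Answer: 0101010011100 (2716)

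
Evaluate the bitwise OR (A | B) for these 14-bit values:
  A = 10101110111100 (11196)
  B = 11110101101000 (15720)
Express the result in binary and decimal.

Apply | to each column (1 where either bit is 1):
  10101110111100
| 11110101101000
----------------
  11111111111100

Answer: 11111111111100 (16380)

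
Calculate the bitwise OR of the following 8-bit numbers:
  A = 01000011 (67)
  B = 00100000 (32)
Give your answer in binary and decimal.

Apply | to each column (1 where either bit is 1):
  01000011
| 00100000
----------
  01100011

Answer: 01100011 (99)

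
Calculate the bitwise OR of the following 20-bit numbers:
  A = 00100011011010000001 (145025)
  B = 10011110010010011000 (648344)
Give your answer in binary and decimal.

Apply | to each column (1 where either bit is 1):
  00100011011010000001
| 10011110010010011000
----------------------
  10111111011010011001

Answer: 10111111011010011001 (784025)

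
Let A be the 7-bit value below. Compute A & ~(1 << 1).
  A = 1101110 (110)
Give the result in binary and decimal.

Mask = ~(1 << 1) = 1111101
Bit 1 of A is 1, so AND-ing with the mask clears it to 0.
  1101110
& 1111101
---------
  1101100

Answer: 1101100 (108)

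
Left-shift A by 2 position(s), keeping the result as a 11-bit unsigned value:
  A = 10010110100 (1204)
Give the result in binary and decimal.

Shift left by 2: drop the top 2 bit(s), append 2 zero(s) on the right.
  10010110100  ->  discard [10], keep [010110100], append 00
= 01011010000

Answer: 01011010000 (720)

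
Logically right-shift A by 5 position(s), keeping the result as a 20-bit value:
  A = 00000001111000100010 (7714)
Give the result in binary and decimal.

Logical shift right by 5: drop the bottom 5 bit(s), prepend 5 zero(s) on the left.
  00000001111000100010  ->  keep [000000011110001], discard [00010], prepend 00000
= 00000000000011110001

Answer: 00000000000011110001 (241)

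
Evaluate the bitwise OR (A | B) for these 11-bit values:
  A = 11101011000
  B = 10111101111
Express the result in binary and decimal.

Apply | to each column (1 where either bit is 1):
  11101011000
| 10111101111
-------------
  11111111111

Answer: 11111111111 (2047)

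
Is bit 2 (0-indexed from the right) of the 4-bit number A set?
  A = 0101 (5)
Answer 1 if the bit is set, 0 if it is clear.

Bit 2 is the 3rd from the right.
  0101
   ^
That bit is 1.

Answer: 1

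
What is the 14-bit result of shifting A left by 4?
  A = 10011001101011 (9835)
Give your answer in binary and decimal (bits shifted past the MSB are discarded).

Shift left by 4: drop the top 4 bit(s), append 4 zero(s) on the right.
  10011001101011  ->  discard [1001], keep [1001101011], append 0000
= 10011010110000

Answer: 10011010110000 (9904)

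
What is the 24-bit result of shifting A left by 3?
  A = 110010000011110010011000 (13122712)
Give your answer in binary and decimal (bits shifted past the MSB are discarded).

Shift left by 3: drop the top 3 bit(s), append 3 zero(s) on the right.
  110010000011110010011000  ->  discard [110], keep [010000011110010011000], append 000
= 010000011110010011000000

Answer: 010000011110010011000000 (4318400)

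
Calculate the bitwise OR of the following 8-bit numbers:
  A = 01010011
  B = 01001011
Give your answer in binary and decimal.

Apply | to each column (1 where either bit is 1):
  01010011
| 01001011
----------
  01011011

Answer: 01011011 (91)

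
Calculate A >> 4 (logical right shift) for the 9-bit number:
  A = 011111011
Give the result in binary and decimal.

Logical shift right by 4: drop the bottom 4 bit(s), prepend 4 zero(s) on the left.
  011111011  ->  keep [01111], discard [1011], prepend 0000
= 000001111

Answer: 000001111 (15)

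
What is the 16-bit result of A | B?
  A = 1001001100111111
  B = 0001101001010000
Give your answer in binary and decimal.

Apply | to each column (1 where either bit is 1):
  1001001100111111
| 0001101001010000
------------------
  1001101101111111

Answer: 1001101101111111 (39807)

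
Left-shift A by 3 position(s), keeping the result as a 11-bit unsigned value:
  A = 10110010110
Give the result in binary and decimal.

Shift left by 3: drop the top 3 bit(s), append 3 zero(s) on the right.
  10110010110  ->  discard [101], keep [10010110], append 000
= 10010110000

Answer: 10010110000 (1200)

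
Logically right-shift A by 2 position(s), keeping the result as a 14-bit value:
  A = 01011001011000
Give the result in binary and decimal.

Logical shift right by 2: drop the bottom 2 bit(s), prepend 2 zero(s) on the left.
  01011001011000  ->  keep [010110010110], discard [00], prepend 00
= 00010110010110

Answer: 00010110010110 (1430)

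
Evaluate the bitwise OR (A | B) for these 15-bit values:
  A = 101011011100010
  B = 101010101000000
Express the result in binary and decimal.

Apply | to each column (1 where either bit is 1):
  101011011100010
| 101010101000000
-----------------
  101011111100010

Answer: 101011111100010 (22498)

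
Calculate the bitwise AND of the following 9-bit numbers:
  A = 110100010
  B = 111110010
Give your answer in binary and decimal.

Apply & to each column (1 only where both bits are 1):
  110100010
& 111110010
-----------
  110100010

Answer: 110100010 (418)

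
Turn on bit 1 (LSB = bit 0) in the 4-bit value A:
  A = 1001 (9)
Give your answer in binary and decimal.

Mask = 1 << 1 = 0010
Bit 1 of A is 0, so OR-ing with the mask flips it to 1.
  1001
| 0010
------
  1011

Answer: 1011 (11)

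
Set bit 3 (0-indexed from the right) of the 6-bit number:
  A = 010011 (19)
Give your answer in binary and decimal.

Mask = 1 << 3 = 001000
Bit 3 of A is 0, so OR-ing with the mask flips it to 1.
  010011
| 001000
--------
  011011

Answer: 011011 (27)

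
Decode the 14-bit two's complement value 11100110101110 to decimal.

MSB is 1, so the value is negative. Find the magnitude:
1. Invert bits:  00011001010001
2. Add 1:        00011001010010  = 1618
3. Apply sign:   -1618

Answer: -1618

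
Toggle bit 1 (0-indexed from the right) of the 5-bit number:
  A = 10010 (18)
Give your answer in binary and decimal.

Mask = 1 << 1 = 00010
Bit 1 of A is 1; XOR with the mask flips it to 0.
  10010
^ 00010
-------
  10000

Answer: 10000 (16)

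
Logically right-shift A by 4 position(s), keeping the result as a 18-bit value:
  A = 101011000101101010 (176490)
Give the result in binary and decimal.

Logical shift right by 4: drop the bottom 4 bit(s), prepend 4 zero(s) on the left.
  101011000101101010  ->  keep [10101100010110], discard [1010], prepend 0000
= 000010101100010110

Answer: 000010101100010110 (11030)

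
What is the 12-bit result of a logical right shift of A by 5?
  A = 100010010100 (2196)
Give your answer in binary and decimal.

Logical shift right by 5: drop the bottom 5 bit(s), prepend 5 zero(s) on the left.
  100010010100  ->  keep [1000100], discard [10100], prepend 00000
= 000001000100

Answer: 000001000100 (68)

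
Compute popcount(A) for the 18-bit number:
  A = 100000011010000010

100000011010000010
1-bits at positions (from bit 0 = LSB): 1, 7, 9, 10, 17
Count = 5

Answer: 5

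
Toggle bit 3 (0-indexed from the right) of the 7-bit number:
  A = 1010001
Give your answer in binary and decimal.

Mask = 1 << 3 = 0001000
Bit 3 of A is 0; XOR with the mask flips it to 1.
  1010001
^ 0001000
---------
  1011001

Answer: 1011001 (89)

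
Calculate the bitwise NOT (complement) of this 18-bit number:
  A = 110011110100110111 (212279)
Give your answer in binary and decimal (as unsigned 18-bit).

Flip each bit (0->1, 1->0):
  110011110100110111
  001100001011001000

Answer: 001100001011001000 (49864)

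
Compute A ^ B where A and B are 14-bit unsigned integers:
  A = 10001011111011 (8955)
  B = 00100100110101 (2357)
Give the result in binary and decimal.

Apply ^ to each column (1 where bits differ):
  10001011111011
^ 00100100110101
----------------
  10101111001110

Answer: 10101111001110 (11214)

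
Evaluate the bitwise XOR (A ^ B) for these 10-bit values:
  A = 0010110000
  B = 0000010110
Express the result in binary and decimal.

Apply ^ to each column (1 where bits differ):
  0010110000
^ 0000010110
------------
  0010100110

Answer: 0010100110 (166)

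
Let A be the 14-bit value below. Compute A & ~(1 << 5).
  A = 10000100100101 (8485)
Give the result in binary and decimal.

Mask = ~(1 << 5) = 11111111011111
Bit 5 of A is 1, so AND-ing with the mask clears it to 0.
  10000100100101
& 11111111011111
----------------
  10000100000101

Answer: 10000100000101 (8453)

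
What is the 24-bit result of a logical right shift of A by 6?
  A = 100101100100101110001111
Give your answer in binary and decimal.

Logical shift right by 6: drop the bottom 6 bit(s), prepend 6 zero(s) on the left.
  100101100100101110001111  ->  keep [100101100100101110], discard [001111], prepend 000000
= 000000100101100100101110

Answer: 000000100101100100101110 (153902)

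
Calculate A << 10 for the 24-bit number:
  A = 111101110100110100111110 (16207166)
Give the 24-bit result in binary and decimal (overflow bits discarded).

Shift left by 10: drop the top 10 bit(s), append 10 zero(s) on the right.
  111101110100110100111110  ->  discard [1111011101], keep [00110100111110], append 0000000000
= 001101001111100000000000

Answer: 001101001111100000000000 (3471360)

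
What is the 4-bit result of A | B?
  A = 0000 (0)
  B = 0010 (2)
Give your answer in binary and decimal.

Apply | to each column (1 where either bit is 1):
  0000
| 0010
------
  0010

Answer: 0010 (2)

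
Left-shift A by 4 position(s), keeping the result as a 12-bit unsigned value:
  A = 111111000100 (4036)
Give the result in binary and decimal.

Shift left by 4: drop the top 4 bit(s), append 4 zero(s) on the right.
  111111000100  ->  discard [1111], keep [11000100], append 0000
= 110001000000

Answer: 110001000000 (3136)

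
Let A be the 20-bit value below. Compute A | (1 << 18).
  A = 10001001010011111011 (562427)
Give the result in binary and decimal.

Mask = 1 << 18 = 01000000000000000000
Bit 18 of A is 0, so OR-ing with the mask flips it to 1.
  10001001010011111011
| 01000000000000000000
----------------------
  11001001010011111011

Answer: 11001001010011111011 (824571)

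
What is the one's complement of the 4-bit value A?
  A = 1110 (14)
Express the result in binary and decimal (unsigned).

Flip each bit (0->1, 1->0):
  1110
  0001

Answer: 0001 (1)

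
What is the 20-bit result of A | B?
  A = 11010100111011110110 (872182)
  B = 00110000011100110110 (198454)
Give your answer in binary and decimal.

Apply | to each column (1 where either bit is 1):
  11010100111011110110
| 00110000011100110110
----------------------
  11110100111111110110

Answer: 11110100111111110110 (1003510)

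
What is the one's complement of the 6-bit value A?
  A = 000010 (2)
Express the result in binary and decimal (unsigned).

Flip each bit (0->1, 1->0):
  000010
  111101

Answer: 111101 (61)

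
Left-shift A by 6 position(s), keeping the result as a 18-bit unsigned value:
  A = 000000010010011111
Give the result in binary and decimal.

Shift left by 6: drop the top 6 bit(s), append 6 zero(s) on the right.
  000000010010011111  ->  discard [000000], keep [010010011111], append 000000
= 010010011111000000

Answer: 010010011111000000 (75712)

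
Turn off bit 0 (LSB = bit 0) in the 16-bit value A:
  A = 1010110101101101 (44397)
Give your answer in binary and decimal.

Mask = ~(1 << 0) = 1111111111111110
Bit 0 of A is 1, so AND-ing with the mask clears it to 0.
  1010110101101101
& 1111111111111110
------------------
  1010110101101100

Answer: 1010110101101100 (44396)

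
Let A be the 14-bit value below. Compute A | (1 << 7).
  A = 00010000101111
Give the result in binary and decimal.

Mask = 1 << 7 = 00000010000000
Bit 7 of A is 0, so OR-ing with the mask flips it to 1.
  00010000101111
| 00000010000000
----------------
  00010010101111

Answer: 00010010101111 (1199)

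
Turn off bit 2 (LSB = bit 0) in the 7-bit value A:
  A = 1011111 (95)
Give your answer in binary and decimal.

Mask = ~(1 << 2) = 1111011
Bit 2 of A is 1, so AND-ing with the mask clears it to 0.
  1011111
& 1111011
---------
  1011011

Answer: 1011011 (91)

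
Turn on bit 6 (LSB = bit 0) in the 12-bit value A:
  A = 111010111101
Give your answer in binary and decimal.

Mask = 1 << 6 = 000001000000
Bit 6 of A is 0, so OR-ing with the mask flips it to 1.
  111010111101
| 000001000000
--------------
  111011111101

Answer: 111011111101 (3837)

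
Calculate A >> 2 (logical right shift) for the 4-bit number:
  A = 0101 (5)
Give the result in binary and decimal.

Logical shift right by 2: drop the bottom 2 bit(s), prepend 2 zero(s) on the left.
  0101  ->  keep [01], discard [01], prepend 00
= 0001

Answer: 0001 (1)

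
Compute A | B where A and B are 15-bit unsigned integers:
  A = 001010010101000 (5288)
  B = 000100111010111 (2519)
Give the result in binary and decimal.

Apply | to each column (1 where either bit is 1):
  001010010101000
| 000100111010111
-----------------
  001110111111111

Answer: 001110111111111 (7679)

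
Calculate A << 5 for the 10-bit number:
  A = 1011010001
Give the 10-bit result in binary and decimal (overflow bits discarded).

Shift left by 5: drop the top 5 bit(s), append 5 zero(s) on the right.
  1011010001  ->  discard [10110], keep [10001], append 00000
= 1000100000

Answer: 1000100000 (544)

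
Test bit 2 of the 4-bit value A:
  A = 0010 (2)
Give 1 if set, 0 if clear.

Bit 2 is the 3rd from the right.
  0010
   ^
That bit is 0.

Answer: 0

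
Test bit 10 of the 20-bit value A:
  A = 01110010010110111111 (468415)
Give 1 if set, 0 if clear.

Bit 10 is the 11th from the right.
  01110010010110111111
           ^
That bit is 1.

Answer: 1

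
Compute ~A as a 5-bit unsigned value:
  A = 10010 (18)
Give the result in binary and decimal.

Flip each bit (0->1, 1->0):
  10010
  01101

Answer: 01101 (13)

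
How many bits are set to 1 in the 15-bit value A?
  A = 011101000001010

011101000001010
1-bits at positions (from bit 0 = LSB): 1, 3, 9, 11, 12, 13
Count = 6

Answer: 6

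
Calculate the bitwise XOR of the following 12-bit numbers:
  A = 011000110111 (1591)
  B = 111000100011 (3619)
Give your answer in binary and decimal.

Apply ^ to each column (1 where bits differ):
  011000110111
^ 111000100011
--------------
  100000010100

Answer: 100000010100 (2068)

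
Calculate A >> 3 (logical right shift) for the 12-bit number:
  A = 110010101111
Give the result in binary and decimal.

Logical shift right by 3: drop the bottom 3 bit(s), prepend 3 zero(s) on the left.
  110010101111  ->  keep [110010101], discard [111], prepend 000
= 000110010101

Answer: 000110010101 (405)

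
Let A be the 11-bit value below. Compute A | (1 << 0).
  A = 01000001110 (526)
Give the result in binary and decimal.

Mask = 1 << 0 = 00000000001
Bit 0 of A is 0, so OR-ing with the mask flips it to 1.
  01000001110
| 00000000001
-------------
  01000001111

Answer: 01000001111 (527)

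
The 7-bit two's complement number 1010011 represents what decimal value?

MSB is 1, so the value is negative. Find the magnitude:
1. Invert bits:  0101100
2. Add 1:        0101101  = 45
3. Apply sign:   -45

Answer: -45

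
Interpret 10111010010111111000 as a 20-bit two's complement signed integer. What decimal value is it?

MSB is 1, so the value is negative. Find the magnitude:
1. Invert bits:  01000101101000000111
2. Add 1:        01000101101000001000  = 285192
3. Apply sign:   -285192

Answer: -285192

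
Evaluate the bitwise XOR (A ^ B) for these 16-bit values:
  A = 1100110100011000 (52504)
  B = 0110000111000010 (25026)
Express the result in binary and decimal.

Apply ^ to each column (1 where bits differ):
  1100110100011000
^ 0110000111000010
------------------
  1010110011011010

Answer: 1010110011011010 (44250)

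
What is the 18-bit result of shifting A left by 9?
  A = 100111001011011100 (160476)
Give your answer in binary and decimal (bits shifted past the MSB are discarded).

Shift left by 9: drop the top 9 bit(s), append 9 zero(s) on the right.
  100111001011011100  ->  discard [100111001], keep [011011100], append 000000000
= 011011100000000000

Answer: 011011100000000000 (112640)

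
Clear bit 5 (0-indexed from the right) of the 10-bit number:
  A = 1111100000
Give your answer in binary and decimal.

Mask = ~(1 << 5) = 1111011111
Bit 5 of A is 1, so AND-ing with the mask clears it to 0.
  1111100000
& 1111011111
------------
  1111000000

Answer: 1111000000 (960)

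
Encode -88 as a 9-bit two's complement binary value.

1. Binary of +88:  001011000
2. Invert bits:     110100111
3. Add 1:           110101000

Answer: 110101000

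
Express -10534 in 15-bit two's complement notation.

1. Binary of +10534:  010100100100110
2. Invert bits:     101011011011001
3. Add 1:           101011011011010

Answer: 101011011011010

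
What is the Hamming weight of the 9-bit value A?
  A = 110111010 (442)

110111010
1-bits at positions (from bit 0 = LSB): 1, 3, 4, 5, 7, 8
Count = 6

Answer: 6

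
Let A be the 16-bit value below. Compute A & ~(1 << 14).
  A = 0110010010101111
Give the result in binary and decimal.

Mask = ~(1 << 14) = 1011111111111111
Bit 14 of A is 1, so AND-ing with the mask clears it to 0.
  0110010010101111
& 1011111111111111
------------------
  0010010010101111

Answer: 0010010010101111 (9391)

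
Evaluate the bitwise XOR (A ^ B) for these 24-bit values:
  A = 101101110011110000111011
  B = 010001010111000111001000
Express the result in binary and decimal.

Apply ^ to each column (1 where bits differ):
  101101110011110000111011
^ 010001010111000111001000
--------------------------
  111100100100110111110011

Answer: 111100100100110111110011 (15879667)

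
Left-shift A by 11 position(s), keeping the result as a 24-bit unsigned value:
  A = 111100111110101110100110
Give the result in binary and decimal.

Shift left by 11: drop the top 11 bit(s), append 11 zero(s) on the right.
  111100111110101110100110  ->  discard [11110011111], keep [0101110100110], append 00000000000
= 010111010011000000000000

Answer: 010111010011000000000000 (6107136)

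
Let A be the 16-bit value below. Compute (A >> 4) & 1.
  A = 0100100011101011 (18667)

Bit 4 is the 5th from the right.
  0100100011101011
             ^
That bit is 0.

Answer: 0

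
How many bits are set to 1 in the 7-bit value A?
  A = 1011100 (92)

1011100
1-bits at positions (from bit 0 = LSB): 2, 3, 4, 6
Count = 4

Answer: 4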